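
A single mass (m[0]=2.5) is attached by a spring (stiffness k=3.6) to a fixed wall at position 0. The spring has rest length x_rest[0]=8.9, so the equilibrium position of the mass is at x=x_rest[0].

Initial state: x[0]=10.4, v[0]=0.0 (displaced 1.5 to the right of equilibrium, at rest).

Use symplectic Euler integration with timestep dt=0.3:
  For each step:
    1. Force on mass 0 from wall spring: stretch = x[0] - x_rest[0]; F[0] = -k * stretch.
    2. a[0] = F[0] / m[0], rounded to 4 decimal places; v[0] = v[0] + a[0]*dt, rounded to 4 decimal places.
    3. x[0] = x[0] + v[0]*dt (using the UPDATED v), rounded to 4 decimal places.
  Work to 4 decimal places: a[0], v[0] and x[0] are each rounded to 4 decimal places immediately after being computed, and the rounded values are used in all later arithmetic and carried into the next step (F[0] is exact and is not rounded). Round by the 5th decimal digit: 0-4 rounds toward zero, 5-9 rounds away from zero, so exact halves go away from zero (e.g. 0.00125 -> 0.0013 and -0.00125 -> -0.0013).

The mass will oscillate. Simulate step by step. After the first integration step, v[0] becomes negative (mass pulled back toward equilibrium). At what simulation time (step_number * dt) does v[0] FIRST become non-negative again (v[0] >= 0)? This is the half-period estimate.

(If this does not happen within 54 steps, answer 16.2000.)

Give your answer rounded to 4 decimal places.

Answer: 2.7000

Derivation:
Step 0: x=[10.4000] v=[0.0000]
Step 1: x=[10.2056] v=[-0.6480]
Step 2: x=[9.8420] v=[-1.2120]
Step 3: x=[9.3563] v=[-1.6190]
Step 4: x=[8.8115] v=[-1.8161]
Step 5: x=[8.2781] v=[-1.7779]
Step 6: x=[7.8253] v=[-1.5093]
Step 7: x=[7.5118] v=[-1.0450]
Step 8: x=[7.3782] v=[-0.4453]
Step 9: x=[7.4418] v=[0.2121]
First v>=0 after going negative at step 9, time=2.7000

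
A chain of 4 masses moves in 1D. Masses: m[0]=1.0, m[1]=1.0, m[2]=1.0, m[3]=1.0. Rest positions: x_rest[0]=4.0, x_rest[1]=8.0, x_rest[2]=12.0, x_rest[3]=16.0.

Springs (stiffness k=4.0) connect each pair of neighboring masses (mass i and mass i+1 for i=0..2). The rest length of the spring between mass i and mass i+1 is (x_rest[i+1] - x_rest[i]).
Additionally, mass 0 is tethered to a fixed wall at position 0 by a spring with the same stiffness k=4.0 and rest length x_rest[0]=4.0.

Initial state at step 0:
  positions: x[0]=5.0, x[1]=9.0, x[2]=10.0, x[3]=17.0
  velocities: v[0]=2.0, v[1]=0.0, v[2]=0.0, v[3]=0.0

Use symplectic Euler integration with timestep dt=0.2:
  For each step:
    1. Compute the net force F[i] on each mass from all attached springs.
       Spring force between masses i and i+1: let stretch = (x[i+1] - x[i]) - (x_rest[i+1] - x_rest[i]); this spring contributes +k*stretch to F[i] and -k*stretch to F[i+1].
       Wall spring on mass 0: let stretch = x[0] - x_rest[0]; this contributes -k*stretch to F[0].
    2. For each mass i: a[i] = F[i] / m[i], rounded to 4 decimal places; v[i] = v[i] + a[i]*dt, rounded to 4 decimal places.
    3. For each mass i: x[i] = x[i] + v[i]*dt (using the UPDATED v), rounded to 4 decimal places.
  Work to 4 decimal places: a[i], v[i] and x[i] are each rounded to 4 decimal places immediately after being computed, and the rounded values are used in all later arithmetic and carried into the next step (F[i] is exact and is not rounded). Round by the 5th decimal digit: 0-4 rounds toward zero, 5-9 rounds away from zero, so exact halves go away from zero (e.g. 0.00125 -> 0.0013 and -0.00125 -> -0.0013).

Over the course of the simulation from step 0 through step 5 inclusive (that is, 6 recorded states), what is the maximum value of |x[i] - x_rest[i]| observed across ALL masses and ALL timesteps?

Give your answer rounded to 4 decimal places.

Answer: 2.2273

Derivation:
Step 0: x=[5.0000 9.0000 10.0000 17.0000] v=[2.0000 0.0000 0.0000 0.0000]
Step 1: x=[5.2400 8.5200 10.9600 16.5200] v=[1.2000 -2.4000 4.8000 -2.4000]
Step 2: x=[5.1664 7.9056 12.4192 15.7904] v=[-0.3680 -3.0720 7.2960 -3.6480]
Step 3: x=[4.7044 7.5751 13.6956 15.1614] v=[-2.3098 -1.6525 6.3821 -3.1450]
Step 4: x=[3.9490 7.7646 14.2273 14.9379] v=[-3.7768 0.9473 2.6583 -1.1176]
Step 5: x=[3.1723 8.3776 13.8386 15.2407] v=[-3.8835 3.0650 -1.9434 1.5139]
Max displacement = 2.2273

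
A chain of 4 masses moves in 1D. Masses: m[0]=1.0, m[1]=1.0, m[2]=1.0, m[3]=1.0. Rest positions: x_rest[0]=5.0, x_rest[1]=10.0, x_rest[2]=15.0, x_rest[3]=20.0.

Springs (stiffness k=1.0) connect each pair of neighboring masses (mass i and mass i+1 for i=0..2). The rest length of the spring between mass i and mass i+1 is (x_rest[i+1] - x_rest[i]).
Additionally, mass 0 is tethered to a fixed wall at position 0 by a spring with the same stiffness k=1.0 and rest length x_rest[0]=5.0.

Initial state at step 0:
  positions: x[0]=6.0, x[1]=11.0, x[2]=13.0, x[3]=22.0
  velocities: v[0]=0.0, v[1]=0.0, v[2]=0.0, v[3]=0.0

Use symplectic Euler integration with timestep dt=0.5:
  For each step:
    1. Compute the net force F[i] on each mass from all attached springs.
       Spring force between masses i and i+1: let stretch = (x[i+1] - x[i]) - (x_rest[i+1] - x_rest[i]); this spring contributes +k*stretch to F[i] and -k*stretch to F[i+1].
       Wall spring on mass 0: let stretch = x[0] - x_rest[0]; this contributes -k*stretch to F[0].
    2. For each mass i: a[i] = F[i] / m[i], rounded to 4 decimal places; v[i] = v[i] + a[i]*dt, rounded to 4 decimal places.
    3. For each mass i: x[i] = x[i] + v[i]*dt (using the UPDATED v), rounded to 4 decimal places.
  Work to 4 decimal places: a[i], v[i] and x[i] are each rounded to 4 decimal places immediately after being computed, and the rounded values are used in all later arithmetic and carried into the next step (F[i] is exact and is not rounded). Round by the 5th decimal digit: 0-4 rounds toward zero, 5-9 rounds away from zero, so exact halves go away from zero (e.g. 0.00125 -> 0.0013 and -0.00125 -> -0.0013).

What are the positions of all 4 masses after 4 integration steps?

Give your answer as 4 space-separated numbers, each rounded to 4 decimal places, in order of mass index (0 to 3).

Step 0: x=[6.0000 11.0000 13.0000 22.0000] v=[0.0000 0.0000 0.0000 0.0000]
Step 1: x=[5.7500 10.2500 14.7500 21.0000] v=[-0.5000 -1.5000 3.5000 -2.0000]
Step 2: x=[5.1875 9.5000 16.9375 19.6875] v=[-1.1250 -1.5000 4.3750 -2.6250]
Step 3: x=[4.4063 9.5313 17.9532 18.9375] v=[-1.5625 0.0625 2.0313 -1.5000]
Step 4: x=[3.8047 10.3868 17.1095 19.1915] v=[-1.2032 1.7110 -1.6875 0.5079]

Answer: 3.8047 10.3868 17.1095 19.1915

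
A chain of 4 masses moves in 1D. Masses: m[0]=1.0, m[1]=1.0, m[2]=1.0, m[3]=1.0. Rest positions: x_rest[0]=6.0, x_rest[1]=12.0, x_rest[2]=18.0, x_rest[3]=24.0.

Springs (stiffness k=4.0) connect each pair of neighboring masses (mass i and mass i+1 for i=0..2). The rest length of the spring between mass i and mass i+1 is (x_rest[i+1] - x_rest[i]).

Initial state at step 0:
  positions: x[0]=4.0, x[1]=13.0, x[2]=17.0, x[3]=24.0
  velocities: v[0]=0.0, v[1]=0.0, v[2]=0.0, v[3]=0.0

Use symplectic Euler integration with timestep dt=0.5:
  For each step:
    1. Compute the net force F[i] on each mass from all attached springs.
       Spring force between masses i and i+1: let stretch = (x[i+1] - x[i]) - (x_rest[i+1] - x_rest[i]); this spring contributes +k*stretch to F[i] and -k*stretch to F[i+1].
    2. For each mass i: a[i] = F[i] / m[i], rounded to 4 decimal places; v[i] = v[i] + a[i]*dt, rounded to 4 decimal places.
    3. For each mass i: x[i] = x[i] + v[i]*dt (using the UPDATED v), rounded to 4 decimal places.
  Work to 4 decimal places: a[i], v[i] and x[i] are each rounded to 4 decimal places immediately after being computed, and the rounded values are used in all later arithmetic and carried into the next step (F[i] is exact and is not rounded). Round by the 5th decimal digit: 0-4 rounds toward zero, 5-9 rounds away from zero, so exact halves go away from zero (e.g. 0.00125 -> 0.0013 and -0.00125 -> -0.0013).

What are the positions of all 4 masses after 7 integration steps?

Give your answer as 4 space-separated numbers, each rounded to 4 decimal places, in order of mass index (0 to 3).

Answer: 4.0000 13.0000 17.0000 24.0000

Derivation:
Step 0: x=[4.0000 13.0000 17.0000 24.0000] v=[0.0000 0.0000 0.0000 0.0000]
Step 1: x=[7.0000 8.0000 20.0000 23.0000] v=[6.0000 -10.0000 6.0000 -2.0000]
Step 2: x=[5.0000 14.0000 14.0000 25.0000] v=[-4.0000 12.0000 -12.0000 4.0000]
Step 3: x=[6.0000 11.0000 19.0000 22.0000] v=[2.0000 -6.0000 10.0000 -6.0000]
Step 4: x=[6.0000 11.0000 19.0000 22.0000] v=[0.0000 0.0000 0.0000 0.0000]
Step 5: x=[5.0000 14.0000 14.0000 25.0000] v=[-2.0000 6.0000 -10.0000 6.0000]
Step 6: x=[7.0000 8.0000 20.0000 23.0000] v=[4.0000 -12.0000 12.0000 -4.0000]
Step 7: x=[4.0000 13.0000 17.0000 24.0000] v=[-6.0000 10.0000 -6.0000 2.0000]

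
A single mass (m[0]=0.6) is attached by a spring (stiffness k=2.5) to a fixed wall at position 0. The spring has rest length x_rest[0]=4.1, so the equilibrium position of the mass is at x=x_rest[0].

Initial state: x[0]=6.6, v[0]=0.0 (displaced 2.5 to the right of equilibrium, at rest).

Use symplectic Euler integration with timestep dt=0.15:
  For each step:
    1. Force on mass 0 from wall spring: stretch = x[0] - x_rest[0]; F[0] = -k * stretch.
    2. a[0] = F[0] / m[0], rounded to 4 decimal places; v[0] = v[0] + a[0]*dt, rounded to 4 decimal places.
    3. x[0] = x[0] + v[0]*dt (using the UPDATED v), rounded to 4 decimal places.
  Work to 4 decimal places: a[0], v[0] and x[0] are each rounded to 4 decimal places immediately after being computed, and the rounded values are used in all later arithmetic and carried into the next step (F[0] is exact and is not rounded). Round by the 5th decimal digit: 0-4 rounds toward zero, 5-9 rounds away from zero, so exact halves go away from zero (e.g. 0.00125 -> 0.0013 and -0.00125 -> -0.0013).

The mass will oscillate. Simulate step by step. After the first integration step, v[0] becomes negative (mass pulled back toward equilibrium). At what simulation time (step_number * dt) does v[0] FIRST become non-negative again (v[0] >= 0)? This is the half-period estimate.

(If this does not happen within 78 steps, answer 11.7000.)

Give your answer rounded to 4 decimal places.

Step 0: x=[6.6000] v=[0.0000]
Step 1: x=[6.3656] v=[-1.5625]
Step 2: x=[5.9188] v=[-2.9785]
Step 3: x=[5.3015] v=[-4.1152]
Step 4: x=[4.5716] v=[-4.8661]
Step 5: x=[3.7975] v=[-5.1609]
Step 6: x=[3.0517] v=[-4.9718]
Step 7: x=[2.4042] v=[-4.3166]
Step 8: x=[1.9157] v=[-3.2567]
Step 9: x=[1.6320] v=[-1.8915]
Step 10: x=[1.5797] v=[-0.3490]
Step 11: x=[1.7636] v=[1.2262]
First v>=0 after going negative at step 11, time=1.6500

Answer: 1.6500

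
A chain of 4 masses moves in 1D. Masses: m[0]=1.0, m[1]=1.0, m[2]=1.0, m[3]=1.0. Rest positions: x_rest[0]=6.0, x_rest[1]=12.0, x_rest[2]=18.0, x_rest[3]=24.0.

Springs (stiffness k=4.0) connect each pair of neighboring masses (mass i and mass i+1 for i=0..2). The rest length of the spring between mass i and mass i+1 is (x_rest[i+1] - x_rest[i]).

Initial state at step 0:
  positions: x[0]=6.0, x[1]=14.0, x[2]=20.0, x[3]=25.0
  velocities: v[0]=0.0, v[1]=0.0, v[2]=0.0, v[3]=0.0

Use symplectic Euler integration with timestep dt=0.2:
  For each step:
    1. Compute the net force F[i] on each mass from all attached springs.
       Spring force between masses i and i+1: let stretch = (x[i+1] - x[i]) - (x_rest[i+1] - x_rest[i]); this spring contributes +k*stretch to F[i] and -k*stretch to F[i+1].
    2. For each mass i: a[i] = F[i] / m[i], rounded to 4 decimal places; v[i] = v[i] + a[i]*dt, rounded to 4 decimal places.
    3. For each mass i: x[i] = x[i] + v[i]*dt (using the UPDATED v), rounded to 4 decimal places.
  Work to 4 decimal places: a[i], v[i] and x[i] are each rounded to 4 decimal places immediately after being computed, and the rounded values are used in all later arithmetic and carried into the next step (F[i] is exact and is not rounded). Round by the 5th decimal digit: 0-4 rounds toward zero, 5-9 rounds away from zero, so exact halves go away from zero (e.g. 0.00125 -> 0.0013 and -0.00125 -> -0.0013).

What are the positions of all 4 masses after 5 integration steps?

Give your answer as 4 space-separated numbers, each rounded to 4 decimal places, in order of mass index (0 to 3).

Answer: 8.1246 12.3903 18.5460 25.9392

Derivation:
Step 0: x=[6.0000 14.0000 20.0000 25.0000] v=[0.0000 0.0000 0.0000 0.0000]
Step 1: x=[6.3200 13.6800 19.8400 25.1600] v=[1.6000 -1.6000 -0.8000 0.8000]
Step 2: x=[6.8576 13.1680 19.5456 25.4288] v=[2.6880 -2.5600 -1.4720 1.3440]
Step 3: x=[7.4449 12.6668 19.1721 25.7163] v=[2.9363 -2.5062 -1.8675 1.4374]
Step 4: x=[7.9077 12.3709 18.8048 25.9167] v=[2.3138 -1.4795 -1.8364 1.0020]
Step 5: x=[8.1246 12.3903 18.5460 25.9392] v=[1.0844 0.0971 -1.2940 0.1125]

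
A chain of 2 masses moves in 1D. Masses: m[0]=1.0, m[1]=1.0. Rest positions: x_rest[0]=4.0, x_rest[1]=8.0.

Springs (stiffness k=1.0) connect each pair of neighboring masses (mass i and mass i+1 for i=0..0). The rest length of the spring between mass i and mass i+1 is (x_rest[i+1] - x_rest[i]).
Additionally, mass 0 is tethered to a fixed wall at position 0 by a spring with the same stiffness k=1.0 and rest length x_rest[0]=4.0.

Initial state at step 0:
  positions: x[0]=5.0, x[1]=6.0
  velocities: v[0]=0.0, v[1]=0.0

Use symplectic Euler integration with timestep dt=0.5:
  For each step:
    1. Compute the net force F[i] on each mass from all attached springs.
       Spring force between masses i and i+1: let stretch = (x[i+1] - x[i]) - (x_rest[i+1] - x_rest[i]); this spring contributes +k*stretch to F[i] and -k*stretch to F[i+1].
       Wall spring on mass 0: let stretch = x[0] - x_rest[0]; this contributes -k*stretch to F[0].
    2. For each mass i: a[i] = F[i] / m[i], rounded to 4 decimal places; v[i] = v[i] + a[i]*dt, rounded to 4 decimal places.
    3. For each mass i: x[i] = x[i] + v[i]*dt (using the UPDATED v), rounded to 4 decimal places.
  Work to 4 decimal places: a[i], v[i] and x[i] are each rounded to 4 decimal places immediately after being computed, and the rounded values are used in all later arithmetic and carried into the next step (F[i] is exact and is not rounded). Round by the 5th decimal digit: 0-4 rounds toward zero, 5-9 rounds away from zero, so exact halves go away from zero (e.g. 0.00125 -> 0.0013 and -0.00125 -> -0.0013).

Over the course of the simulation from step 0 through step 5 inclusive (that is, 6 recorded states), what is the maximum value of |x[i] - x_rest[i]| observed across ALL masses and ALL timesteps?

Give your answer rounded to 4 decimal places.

Answer: 2.0156

Derivation:
Step 0: x=[5.0000 6.0000] v=[0.0000 0.0000]
Step 1: x=[4.0000 6.7500] v=[-2.0000 1.5000]
Step 2: x=[2.6875 7.8125] v=[-2.6250 2.1250]
Step 3: x=[1.9844 8.5938] v=[-1.4063 1.5625]
Step 4: x=[2.4375 8.7227] v=[0.9062 0.2578]
Step 5: x=[3.8526 8.2803] v=[2.8301 -0.8848]
Max displacement = 2.0156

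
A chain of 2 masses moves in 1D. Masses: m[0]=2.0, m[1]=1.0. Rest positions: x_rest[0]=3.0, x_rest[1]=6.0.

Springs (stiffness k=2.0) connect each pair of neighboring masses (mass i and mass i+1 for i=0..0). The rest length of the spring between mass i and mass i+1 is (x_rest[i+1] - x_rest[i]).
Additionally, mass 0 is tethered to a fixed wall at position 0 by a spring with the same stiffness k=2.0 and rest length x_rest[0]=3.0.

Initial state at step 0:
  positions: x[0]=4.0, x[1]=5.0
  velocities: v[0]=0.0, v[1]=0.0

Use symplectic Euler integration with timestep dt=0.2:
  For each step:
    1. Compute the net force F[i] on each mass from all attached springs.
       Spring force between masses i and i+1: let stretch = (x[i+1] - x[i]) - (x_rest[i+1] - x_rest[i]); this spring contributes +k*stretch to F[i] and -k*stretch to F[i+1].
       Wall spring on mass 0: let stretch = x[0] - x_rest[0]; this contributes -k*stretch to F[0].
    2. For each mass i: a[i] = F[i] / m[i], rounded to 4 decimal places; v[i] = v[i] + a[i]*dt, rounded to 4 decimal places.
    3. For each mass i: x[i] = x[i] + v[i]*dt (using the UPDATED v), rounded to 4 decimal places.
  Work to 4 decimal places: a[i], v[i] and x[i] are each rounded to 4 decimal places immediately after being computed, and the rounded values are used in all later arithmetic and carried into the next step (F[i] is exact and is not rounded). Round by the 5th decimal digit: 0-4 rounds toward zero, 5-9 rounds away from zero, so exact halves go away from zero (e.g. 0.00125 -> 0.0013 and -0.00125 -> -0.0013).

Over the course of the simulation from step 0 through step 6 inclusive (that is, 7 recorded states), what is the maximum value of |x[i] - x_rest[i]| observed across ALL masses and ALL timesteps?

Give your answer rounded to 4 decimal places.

Step 0: x=[4.0000 5.0000] v=[0.0000 0.0000]
Step 1: x=[3.8800 5.1600] v=[-0.6000 0.8000]
Step 2: x=[3.6560 5.4576] v=[-1.1200 1.4880]
Step 3: x=[3.3578 5.8511] v=[-1.4909 1.9674]
Step 4: x=[3.0250 6.2851] v=[-1.6638 2.1701]
Step 5: x=[2.7016 6.6983] v=[-1.6168 2.0661]
Step 6: x=[2.4300 7.0318] v=[-1.3578 1.6674]
Max displacement = 1.0318

Answer: 1.0318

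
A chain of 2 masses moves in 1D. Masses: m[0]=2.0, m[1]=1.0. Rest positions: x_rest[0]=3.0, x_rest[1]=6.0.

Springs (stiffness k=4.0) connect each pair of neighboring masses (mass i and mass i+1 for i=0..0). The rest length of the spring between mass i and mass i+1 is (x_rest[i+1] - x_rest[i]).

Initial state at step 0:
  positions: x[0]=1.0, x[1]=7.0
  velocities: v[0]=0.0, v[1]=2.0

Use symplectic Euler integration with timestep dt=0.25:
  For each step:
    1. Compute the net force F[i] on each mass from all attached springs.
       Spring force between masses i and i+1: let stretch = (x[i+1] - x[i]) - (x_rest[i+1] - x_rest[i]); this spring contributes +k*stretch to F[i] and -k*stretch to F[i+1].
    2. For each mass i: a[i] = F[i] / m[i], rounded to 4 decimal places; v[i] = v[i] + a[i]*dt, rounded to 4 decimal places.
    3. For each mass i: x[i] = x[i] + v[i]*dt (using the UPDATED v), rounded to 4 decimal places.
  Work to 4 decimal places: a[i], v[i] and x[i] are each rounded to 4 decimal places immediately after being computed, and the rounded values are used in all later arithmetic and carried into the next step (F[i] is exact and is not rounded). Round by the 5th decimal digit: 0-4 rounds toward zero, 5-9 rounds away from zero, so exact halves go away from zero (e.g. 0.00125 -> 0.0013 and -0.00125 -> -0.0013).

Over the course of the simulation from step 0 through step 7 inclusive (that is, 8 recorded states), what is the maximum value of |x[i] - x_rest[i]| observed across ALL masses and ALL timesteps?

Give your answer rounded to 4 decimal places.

Step 0: x=[1.0000 7.0000] v=[0.0000 2.0000]
Step 1: x=[1.3750 6.7500] v=[1.5000 -1.0000]
Step 2: x=[2.0469 5.9063] v=[2.6875 -3.3750]
Step 3: x=[2.8262 4.8477] v=[3.1172 -4.2344]
Step 4: x=[3.4832 4.0337] v=[2.6280 -3.2559]
Step 5: x=[3.8340 3.8321] v=[1.4033 -0.8064]
Step 6: x=[3.8096 4.3810] v=[-0.0977 2.1955]
Step 7: x=[3.4816 5.5370] v=[-1.3120 4.6241]
Max displacement = 2.1679

Answer: 2.1679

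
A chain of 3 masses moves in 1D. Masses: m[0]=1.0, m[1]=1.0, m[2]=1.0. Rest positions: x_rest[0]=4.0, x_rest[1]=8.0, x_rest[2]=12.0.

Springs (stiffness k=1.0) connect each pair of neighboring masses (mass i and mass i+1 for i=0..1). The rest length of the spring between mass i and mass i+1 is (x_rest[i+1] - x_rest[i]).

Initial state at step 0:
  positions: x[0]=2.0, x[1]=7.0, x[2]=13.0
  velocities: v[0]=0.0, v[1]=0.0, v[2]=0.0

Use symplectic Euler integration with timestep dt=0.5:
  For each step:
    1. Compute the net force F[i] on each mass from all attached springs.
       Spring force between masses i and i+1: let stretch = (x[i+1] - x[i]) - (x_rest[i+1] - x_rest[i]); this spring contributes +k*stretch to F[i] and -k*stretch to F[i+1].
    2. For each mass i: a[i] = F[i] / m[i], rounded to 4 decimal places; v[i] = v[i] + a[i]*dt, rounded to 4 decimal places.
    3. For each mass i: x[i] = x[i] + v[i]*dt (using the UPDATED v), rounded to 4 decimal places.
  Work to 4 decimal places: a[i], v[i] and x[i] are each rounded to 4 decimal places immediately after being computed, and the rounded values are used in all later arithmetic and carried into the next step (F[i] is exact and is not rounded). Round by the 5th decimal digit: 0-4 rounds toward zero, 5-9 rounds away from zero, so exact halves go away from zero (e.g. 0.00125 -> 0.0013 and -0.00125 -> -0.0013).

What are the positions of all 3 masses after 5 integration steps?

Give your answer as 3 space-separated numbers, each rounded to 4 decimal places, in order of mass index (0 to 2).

Answer: 4.8215 7.2550 9.9239

Derivation:
Step 0: x=[2.0000 7.0000 13.0000] v=[0.0000 0.0000 0.0000]
Step 1: x=[2.2500 7.2500 12.5000] v=[0.5000 0.5000 -1.0000]
Step 2: x=[2.7500 7.5625 11.6875] v=[1.0000 0.6250 -1.6250]
Step 3: x=[3.4532 7.7032 10.8438] v=[1.4063 0.2813 -1.6875]
Step 4: x=[4.2189 7.5665 10.2149] v=[1.5313 -0.2734 -1.2578]
Step 5: x=[4.8215 7.2550 9.9239] v=[1.2051 -0.6230 -0.5820]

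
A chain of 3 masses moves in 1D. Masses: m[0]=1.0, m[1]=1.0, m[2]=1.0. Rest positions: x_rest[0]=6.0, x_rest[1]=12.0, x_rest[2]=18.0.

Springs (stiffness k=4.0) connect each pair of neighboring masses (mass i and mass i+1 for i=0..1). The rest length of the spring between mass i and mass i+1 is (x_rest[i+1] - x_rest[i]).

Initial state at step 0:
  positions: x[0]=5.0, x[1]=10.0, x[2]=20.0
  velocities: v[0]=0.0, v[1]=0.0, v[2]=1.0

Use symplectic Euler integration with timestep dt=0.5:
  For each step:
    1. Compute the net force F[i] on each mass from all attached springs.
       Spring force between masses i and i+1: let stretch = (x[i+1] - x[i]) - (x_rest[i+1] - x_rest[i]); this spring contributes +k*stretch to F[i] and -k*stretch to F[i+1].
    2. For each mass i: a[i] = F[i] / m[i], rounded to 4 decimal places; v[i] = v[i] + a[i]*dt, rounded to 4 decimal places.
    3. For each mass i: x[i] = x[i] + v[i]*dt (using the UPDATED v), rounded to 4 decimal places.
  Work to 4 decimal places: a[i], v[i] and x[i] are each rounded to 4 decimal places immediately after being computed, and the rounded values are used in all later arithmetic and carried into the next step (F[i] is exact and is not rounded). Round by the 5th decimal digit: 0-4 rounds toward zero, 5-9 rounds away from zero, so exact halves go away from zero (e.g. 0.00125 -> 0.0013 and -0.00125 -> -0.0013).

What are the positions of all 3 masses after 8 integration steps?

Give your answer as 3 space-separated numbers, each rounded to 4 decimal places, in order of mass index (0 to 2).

Answer: 9.0000 11.5000 18.5000

Derivation:
Step 0: x=[5.0000 10.0000 20.0000] v=[0.0000 0.0000 1.0000]
Step 1: x=[4.0000 15.0000 16.5000] v=[-2.0000 10.0000 -7.0000]
Step 2: x=[8.0000 10.5000 17.5000] v=[8.0000 -9.0000 2.0000]
Step 3: x=[8.5000 10.5000 17.5000] v=[1.0000 0.0000 0.0000]
Step 4: x=[5.0000 15.5000 16.5000] v=[-7.0000 10.0000 -2.0000]
Step 5: x=[6.0000 11.0000 20.5000] v=[2.0000 -9.0000 8.0000]
Step 6: x=[6.0000 11.0000 21.0000] v=[0.0000 0.0000 1.0000]
Step 7: x=[5.0000 16.0000 17.5000] v=[-2.0000 10.0000 -7.0000]
Step 8: x=[9.0000 11.5000 18.5000] v=[8.0000 -9.0000 2.0000]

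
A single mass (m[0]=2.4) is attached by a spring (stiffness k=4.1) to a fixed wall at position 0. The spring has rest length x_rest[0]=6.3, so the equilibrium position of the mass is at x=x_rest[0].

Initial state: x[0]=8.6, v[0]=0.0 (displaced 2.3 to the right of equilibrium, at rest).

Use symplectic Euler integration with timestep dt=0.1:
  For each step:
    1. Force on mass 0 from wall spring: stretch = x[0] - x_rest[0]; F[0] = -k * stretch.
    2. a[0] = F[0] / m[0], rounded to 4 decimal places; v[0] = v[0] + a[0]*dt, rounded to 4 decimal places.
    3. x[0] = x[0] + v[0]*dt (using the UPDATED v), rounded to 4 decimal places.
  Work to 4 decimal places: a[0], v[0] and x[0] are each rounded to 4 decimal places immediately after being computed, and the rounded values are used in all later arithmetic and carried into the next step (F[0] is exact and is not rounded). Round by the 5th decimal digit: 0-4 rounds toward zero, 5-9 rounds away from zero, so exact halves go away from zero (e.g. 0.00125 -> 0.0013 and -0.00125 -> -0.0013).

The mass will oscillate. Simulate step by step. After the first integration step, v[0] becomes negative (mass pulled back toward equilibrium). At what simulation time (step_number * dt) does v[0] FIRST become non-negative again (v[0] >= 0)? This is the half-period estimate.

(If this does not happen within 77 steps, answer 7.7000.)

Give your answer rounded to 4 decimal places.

Answer: 2.5000

Derivation:
Step 0: x=[8.6000] v=[0.0000]
Step 1: x=[8.5607] v=[-0.3929]
Step 2: x=[8.4828] v=[-0.7791]
Step 3: x=[8.3676] v=[-1.1520]
Step 4: x=[8.2171] v=[-1.5052]
Step 5: x=[8.0338] v=[-1.8327]
Step 6: x=[7.8209] v=[-2.1289]
Step 7: x=[7.5820] v=[-2.3887]
Step 8: x=[7.3212] v=[-2.6077]
Step 9: x=[7.0430] v=[-2.7822]
Step 10: x=[6.7521] v=[-2.9091]
Step 11: x=[6.4535] v=[-2.9863]
Step 12: x=[6.1523] v=[-3.0125]
Step 13: x=[5.8536] v=[-2.9873]
Step 14: x=[5.5625] v=[-2.9110]
Step 15: x=[5.2840] v=[-2.7850]
Step 16: x=[5.0229] v=[-2.6114]
Step 17: x=[4.7836] v=[-2.3932]
Step 18: x=[4.5702] v=[-2.1342]
Step 19: x=[4.3863] v=[-1.8387]
Step 20: x=[4.2351] v=[-1.5118]
Step 21: x=[4.1192] v=[-1.1591]
Step 22: x=[4.0405] v=[-0.7866]
Step 23: x=[4.0004] v=[-0.4006]
Step 24: x=[3.9996] v=[-0.0078]
Step 25: x=[4.0381] v=[0.3852]
First v>=0 after going negative at step 25, time=2.5000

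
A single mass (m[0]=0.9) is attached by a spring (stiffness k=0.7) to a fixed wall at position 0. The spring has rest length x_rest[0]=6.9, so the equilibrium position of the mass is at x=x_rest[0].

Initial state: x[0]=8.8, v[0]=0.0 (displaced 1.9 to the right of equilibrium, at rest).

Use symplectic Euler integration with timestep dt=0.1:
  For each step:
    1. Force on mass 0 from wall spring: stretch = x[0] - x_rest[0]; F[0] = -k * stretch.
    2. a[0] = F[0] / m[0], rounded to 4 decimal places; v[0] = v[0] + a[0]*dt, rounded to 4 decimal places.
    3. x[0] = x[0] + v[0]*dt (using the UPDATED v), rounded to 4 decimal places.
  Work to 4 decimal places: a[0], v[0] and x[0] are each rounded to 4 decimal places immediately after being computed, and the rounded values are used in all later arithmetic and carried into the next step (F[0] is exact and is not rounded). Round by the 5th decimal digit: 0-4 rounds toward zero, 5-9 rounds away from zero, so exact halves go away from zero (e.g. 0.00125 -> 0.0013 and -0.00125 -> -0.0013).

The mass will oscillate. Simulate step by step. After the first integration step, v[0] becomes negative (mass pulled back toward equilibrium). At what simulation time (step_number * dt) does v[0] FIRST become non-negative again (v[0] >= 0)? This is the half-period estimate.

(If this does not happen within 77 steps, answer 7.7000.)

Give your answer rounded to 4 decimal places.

Step 0: x=[8.8000] v=[0.0000]
Step 1: x=[8.7852] v=[-0.1478]
Step 2: x=[8.7558] v=[-0.2944]
Step 3: x=[8.7119] v=[-0.4387]
Step 4: x=[8.6539] v=[-0.5796]
Step 5: x=[8.5823] v=[-0.7160]
Step 6: x=[8.4976] v=[-0.8469]
Step 7: x=[8.4005] v=[-0.9712]
Step 8: x=[8.2917] v=[-1.0879]
Step 9: x=[8.1721] v=[-1.1961]
Step 10: x=[8.0426] v=[-1.2950]
Step 11: x=[7.9042] v=[-1.3839]
Step 12: x=[7.7580] v=[-1.4620]
Step 13: x=[7.6051] v=[-1.5287]
Step 14: x=[7.4468] v=[-1.5835]
Step 15: x=[7.2842] v=[-1.6260]
Step 16: x=[7.1186] v=[-1.6559]
Step 17: x=[6.9513] v=[-1.6729]
Step 18: x=[6.7836] v=[-1.6769]
Step 19: x=[6.6168] v=[-1.6679]
Step 20: x=[6.4522] v=[-1.6459]
Step 21: x=[6.2911] v=[-1.6111]
Step 22: x=[6.1347] v=[-1.5637]
Step 23: x=[5.9843] v=[-1.5042]
Step 24: x=[5.8410] v=[-1.4330]
Step 25: x=[5.7059] v=[-1.3506]
Step 26: x=[5.5801] v=[-1.2577]
Step 27: x=[5.4646] v=[-1.1550]
Step 28: x=[5.3603] v=[-1.0434]
Step 29: x=[5.2679] v=[-0.9237]
Step 30: x=[5.1882] v=[-0.7968]
Step 31: x=[5.1218] v=[-0.6637]
Step 32: x=[5.0693] v=[-0.5254]
Step 33: x=[5.0310] v=[-0.3830]
Step 34: x=[5.0072] v=[-0.2376]
Step 35: x=[4.9982] v=[-0.0904]
Step 36: x=[5.0040] v=[0.0575]
First v>=0 after going negative at step 36, time=3.6000

Answer: 3.6000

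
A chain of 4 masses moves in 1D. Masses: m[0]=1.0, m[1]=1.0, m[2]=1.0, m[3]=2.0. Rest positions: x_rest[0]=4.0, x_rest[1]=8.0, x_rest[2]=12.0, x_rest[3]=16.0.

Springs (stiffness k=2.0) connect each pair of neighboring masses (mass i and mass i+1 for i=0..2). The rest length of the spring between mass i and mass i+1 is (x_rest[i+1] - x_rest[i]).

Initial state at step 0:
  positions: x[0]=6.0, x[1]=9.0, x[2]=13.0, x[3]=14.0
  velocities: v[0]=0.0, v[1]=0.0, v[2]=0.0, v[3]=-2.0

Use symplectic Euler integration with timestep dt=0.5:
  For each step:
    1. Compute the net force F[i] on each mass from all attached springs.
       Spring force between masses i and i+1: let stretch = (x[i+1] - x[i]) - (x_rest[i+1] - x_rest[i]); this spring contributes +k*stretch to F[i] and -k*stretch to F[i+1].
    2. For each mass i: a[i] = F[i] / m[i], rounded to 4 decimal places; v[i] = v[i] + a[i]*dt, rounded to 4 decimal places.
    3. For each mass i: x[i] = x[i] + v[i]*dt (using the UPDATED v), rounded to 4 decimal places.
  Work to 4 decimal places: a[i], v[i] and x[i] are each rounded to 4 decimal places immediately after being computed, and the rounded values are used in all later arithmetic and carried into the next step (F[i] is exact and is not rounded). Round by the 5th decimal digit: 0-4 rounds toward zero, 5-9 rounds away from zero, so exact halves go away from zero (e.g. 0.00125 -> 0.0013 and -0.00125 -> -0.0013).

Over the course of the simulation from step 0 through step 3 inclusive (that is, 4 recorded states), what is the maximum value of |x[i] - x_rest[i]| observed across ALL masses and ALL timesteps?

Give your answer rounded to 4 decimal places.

Step 0: x=[6.0000 9.0000 13.0000 14.0000] v=[0.0000 0.0000 0.0000 -2.0000]
Step 1: x=[5.5000 9.5000 11.5000 13.7500] v=[-1.0000 1.0000 -3.0000 -0.5000]
Step 2: x=[5.0000 9.0000 10.1250 13.9375] v=[-1.0000 -1.0000 -2.7500 0.3750]
Step 3: x=[4.5000 7.0625 10.0938 14.1719] v=[-1.0000 -3.8750 -0.0625 0.4688]
Max displacement = 2.2500

Answer: 2.2500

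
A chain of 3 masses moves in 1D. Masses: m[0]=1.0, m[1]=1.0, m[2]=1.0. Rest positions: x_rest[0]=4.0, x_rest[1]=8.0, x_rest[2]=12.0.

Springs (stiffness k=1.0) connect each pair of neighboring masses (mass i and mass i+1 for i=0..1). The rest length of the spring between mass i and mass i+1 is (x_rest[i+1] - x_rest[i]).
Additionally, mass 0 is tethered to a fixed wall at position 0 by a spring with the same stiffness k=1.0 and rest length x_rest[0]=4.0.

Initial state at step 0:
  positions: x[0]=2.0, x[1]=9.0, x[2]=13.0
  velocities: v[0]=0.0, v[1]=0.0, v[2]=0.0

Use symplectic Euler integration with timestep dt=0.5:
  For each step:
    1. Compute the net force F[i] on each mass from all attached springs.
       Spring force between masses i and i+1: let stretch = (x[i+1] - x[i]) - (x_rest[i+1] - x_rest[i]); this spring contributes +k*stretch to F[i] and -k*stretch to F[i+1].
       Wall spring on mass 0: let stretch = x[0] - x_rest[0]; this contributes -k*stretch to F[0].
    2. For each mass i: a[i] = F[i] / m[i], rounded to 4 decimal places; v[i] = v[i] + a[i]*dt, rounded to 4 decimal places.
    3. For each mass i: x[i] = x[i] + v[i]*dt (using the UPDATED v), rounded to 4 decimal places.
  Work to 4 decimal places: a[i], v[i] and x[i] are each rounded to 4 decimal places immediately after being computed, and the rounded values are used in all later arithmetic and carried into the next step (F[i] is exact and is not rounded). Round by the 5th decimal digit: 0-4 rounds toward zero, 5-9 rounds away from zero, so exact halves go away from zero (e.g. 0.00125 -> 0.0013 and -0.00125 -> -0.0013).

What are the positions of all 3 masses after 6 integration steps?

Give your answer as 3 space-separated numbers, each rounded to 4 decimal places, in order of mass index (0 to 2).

Answer: 3.7471 9.6677 10.8865

Derivation:
Step 0: x=[2.0000 9.0000 13.0000] v=[0.0000 0.0000 0.0000]
Step 1: x=[3.2500 8.2500 13.0000] v=[2.5000 -1.5000 0.0000]
Step 2: x=[4.9375 7.4375 12.8125] v=[3.3750 -1.6250 -0.3750]
Step 3: x=[6.0157 7.3438 12.2813] v=[2.1563 -0.1875 -1.0625]
Step 4: x=[5.9220 8.1524 11.5157] v=[-0.1875 1.6172 -1.5313]
Step 5: x=[4.9054 9.2443 10.9092] v=[-2.0333 2.1837 -1.2130]
Step 6: x=[3.7471 9.6677 10.8865] v=[-2.3166 0.8467 -0.0455]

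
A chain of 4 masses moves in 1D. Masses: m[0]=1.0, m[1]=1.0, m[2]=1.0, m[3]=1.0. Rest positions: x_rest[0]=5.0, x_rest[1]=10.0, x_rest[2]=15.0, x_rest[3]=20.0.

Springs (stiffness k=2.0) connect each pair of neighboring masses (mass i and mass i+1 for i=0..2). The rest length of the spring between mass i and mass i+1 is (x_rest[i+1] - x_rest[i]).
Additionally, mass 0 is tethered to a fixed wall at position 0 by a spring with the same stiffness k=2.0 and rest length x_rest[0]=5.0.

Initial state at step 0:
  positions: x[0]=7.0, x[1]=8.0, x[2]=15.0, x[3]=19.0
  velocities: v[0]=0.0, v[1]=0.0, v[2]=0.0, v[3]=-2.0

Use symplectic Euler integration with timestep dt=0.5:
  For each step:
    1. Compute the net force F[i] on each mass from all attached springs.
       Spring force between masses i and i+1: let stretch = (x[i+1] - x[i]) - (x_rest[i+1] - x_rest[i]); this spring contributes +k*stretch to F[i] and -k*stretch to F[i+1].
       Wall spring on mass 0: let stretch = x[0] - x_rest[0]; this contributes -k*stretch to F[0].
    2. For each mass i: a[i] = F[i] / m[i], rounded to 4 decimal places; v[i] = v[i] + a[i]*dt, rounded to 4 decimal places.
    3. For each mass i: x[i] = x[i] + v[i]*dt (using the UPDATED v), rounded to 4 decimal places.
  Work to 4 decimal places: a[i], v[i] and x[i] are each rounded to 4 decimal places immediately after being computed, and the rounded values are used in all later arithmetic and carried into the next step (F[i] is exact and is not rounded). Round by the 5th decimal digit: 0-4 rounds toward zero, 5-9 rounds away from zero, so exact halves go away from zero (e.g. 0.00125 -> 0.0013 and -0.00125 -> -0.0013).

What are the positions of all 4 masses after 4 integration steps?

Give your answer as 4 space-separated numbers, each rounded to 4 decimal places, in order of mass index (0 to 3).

Step 0: x=[7.0000 8.0000 15.0000 19.0000] v=[0.0000 0.0000 0.0000 -2.0000]
Step 1: x=[4.0000 11.0000 13.5000 18.5000] v=[-6.0000 6.0000 -3.0000 -1.0000]
Step 2: x=[2.5000 11.7500 13.2500 18.0000] v=[-3.0000 1.5000 -0.5000 -1.0000]
Step 3: x=[4.3750 8.6250 14.6250 17.6250] v=[3.7500 -6.2500 2.7500 -0.7500]
Step 4: x=[6.1875 6.3750 14.5000 18.2500] v=[3.6250 -4.5000 -0.2500 1.2500]

Answer: 6.1875 6.3750 14.5000 18.2500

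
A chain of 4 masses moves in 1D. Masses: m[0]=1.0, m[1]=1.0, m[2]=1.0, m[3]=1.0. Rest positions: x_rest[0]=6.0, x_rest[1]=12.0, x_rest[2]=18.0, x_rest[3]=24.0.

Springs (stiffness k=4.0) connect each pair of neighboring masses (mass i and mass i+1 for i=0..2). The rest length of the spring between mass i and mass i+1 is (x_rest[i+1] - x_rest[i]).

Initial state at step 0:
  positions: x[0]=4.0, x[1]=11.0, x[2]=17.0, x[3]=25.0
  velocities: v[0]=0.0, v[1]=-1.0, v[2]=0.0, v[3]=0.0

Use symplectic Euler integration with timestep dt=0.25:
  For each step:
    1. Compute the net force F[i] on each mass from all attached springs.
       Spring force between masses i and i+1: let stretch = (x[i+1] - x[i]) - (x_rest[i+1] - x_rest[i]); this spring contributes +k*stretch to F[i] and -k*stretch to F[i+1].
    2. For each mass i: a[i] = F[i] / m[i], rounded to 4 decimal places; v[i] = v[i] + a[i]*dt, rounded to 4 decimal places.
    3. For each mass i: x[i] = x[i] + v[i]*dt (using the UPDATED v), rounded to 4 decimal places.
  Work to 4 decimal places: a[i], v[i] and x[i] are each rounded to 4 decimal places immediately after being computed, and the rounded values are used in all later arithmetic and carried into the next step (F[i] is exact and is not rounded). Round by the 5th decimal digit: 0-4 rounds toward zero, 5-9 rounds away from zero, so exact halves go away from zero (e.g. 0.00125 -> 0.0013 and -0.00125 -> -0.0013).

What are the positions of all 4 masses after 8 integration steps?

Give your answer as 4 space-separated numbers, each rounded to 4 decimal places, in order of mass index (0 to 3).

Answer: 6.3838 10.7533 16.3083 21.5548

Derivation:
Step 0: x=[4.0000 11.0000 17.0000 25.0000] v=[0.0000 -1.0000 0.0000 0.0000]
Step 1: x=[4.2500 10.5000 17.5000 24.5000] v=[1.0000 -2.0000 2.0000 -2.0000]
Step 2: x=[4.5625 10.1875 18.0000 23.7500] v=[1.2500 -1.2500 2.0000 -3.0000]
Step 3: x=[4.7813 10.4219 17.9844 23.0625] v=[0.8750 0.9375 -0.0625 -2.7500]
Step 4: x=[4.9102 11.1368 17.3477 22.6055] v=[0.5156 2.8594 -2.5469 -1.8281]
Step 5: x=[5.0958 11.8477 16.4727 22.3340] v=[0.7422 2.8437 -3.5000 -1.0859]
Step 6: x=[5.4693 12.0269 15.9068 22.0972] v=[1.4941 0.7168 -2.2637 -0.9472]
Step 7: x=[5.9822 11.5367 15.9185 21.8128] v=[2.0517 -1.9609 0.0468 -1.1376]
Step 8: x=[6.3838 10.7533 16.3083 21.5548] v=[1.6062 -3.1336 1.5593 -1.0319]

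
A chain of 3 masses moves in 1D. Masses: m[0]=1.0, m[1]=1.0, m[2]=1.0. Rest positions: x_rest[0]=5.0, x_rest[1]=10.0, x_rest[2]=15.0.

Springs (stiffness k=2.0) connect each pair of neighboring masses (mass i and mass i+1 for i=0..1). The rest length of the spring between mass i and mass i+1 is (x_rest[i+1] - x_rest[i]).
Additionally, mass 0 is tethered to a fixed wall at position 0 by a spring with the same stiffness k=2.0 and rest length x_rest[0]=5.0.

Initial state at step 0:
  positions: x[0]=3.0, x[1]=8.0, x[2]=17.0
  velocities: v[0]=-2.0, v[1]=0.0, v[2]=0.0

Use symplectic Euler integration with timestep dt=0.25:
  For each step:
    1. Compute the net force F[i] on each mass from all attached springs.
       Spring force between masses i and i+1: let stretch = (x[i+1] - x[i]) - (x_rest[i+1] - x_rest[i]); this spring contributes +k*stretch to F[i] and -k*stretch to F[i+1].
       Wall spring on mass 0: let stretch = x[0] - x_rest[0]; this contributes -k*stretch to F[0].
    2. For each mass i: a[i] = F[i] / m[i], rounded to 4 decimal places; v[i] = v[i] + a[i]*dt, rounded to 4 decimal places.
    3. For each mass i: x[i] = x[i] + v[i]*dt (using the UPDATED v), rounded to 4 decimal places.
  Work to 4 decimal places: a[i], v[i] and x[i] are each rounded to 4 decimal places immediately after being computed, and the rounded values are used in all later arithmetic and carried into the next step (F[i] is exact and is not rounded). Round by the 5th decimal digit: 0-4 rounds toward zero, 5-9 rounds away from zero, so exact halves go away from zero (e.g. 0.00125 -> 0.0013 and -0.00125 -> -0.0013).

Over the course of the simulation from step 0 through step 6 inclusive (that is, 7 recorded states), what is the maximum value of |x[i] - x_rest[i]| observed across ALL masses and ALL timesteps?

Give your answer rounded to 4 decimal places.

Step 0: x=[3.0000 8.0000 17.0000] v=[-2.0000 0.0000 0.0000]
Step 1: x=[2.7500 8.5000 16.5000] v=[-1.0000 2.0000 -2.0000]
Step 2: x=[2.8750 9.2813 15.6250] v=[0.5000 3.1250 -3.5000]
Step 3: x=[3.4414 10.0547 14.5820] v=[2.2657 3.0937 -4.1719]
Step 4: x=[4.4043 10.5674 13.5981] v=[3.8517 2.0507 -3.9356]
Step 5: x=[5.5871 10.6885 12.8604] v=[4.7311 0.4845 -2.9510]
Step 6: x=[6.7092 10.4434 12.4762] v=[4.4883 -0.9803 -1.5370]
Max displacement = 2.5238

Answer: 2.5238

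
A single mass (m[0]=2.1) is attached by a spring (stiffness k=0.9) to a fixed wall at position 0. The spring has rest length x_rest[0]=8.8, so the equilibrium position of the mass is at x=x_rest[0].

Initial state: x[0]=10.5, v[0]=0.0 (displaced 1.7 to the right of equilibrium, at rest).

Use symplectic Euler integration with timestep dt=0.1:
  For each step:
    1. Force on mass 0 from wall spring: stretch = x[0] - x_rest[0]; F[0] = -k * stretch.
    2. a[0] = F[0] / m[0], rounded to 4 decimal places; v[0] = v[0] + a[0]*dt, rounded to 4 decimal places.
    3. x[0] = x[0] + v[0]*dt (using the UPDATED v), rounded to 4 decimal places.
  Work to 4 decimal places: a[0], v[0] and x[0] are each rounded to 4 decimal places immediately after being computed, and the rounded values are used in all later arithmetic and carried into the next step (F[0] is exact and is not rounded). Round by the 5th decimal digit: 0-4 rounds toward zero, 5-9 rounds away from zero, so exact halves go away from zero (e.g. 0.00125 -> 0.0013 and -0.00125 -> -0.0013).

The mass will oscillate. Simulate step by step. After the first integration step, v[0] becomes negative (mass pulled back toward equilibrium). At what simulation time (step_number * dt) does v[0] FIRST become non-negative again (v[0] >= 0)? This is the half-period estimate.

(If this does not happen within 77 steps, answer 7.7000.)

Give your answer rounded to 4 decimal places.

Answer: 4.8000

Derivation:
Step 0: x=[10.5000] v=[0.0000]
Step 1: x=[10.4927] v=[-0.0729]
Step 2: x=[10.4782] v=[-0.1454]
Step 3: x=[10.4565] v=[-0.2173]
Step 4: x=[10.4277] v=[-0.2883]
Step 5: x=[10.3919] v=[-0.3581]
Step 6: x=[10.3493] v=[-0.4263]
Step 7: x=[10.3000] v=[-0.4927]
Step 8: x=[10.2443] v=[-0.5570]
Step 9: x=[10.1824] v=[-0.6189]
Step 10: x=[10.1146] v=[-0.6782]
Step 11: x=[10.0412] v=[-0.7345]
Step 12: x=[9.9624] v=[-0.7877]
Step 13: x=[9.8787] v=[-0.8375]
Step 14: x=[9.7903] v=[-0.8837]
Step 15: x=[9.6977] v=[-0.9261]
Step 16: x=[9.6012] v=[-0.9646]
Step 17: x=[9.5013] v=[-0.9989]
Step 18: x=[9.3984] v=[-1.0290]
Step 19: x=[9.2929] v=[-1.0547]
Step 20: x=[9.1853] v=[-1.0758]
Step 21: x=[9.0761] v=[-1.0923]
Step 22: x=[8.9657] v=[-1.1041]
Step 23: x=[8.8546] v=[-1.1112]
Step 24: x=[8.7433] v=[-1.1135]
Step 25: x=[8.6322] v=[-1.1111]
Step 26: x=[8.5218] v=[-1.1039]
Step 27: x=[8.4126] v=[-1.0920]
Step 28: x=[8.3051] v=[-1.0754]
Step 29: x=[8.1997] v=[-1.0542]
Step 30: x=[8.0969] v=[-1.0285]
Step 31: x=[7.9971] v=[-0.9984]
Step 32: x=[7.9007] v=[-0.9640]
Step 33: x=[7.8082] v=[-0.9255]
Step 34: x=[7.7199] v=[-0.8830]
Step 35: x=[7.6362] v=[-0.8367]
Step 36: x=[7.5575] v=[-0.7868]
Step 37: x=[7.4841] v=[-0.7336]
Step 38: x=[7.4164] v=[-0.6772]
Step 39: x=[7.3546] v=[-0.6179]
Step 40: x=[7.2990] v=[-0.5560]
Step 41: x=[7.2498] v=[-0.4917]
Step 42: x=[7.2073] v=[-0.4253]
Step 43: x=[7.1716] v=[-0.3570]
Step 44: x=[7.1429] v=[-0.2872]
Step 45: x=[7.1213] v=[-0.2162]
Step 46: x=[7.1069] v=[-0.1443]
Step 47: x=[7.0997] v=[-0.0717]
Step 48: x=[7.0998] v=[0.0012]
First v>=0 after going negative at step 48, time=4.8000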